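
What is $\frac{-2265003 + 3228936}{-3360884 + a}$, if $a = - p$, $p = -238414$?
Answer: $- \frac{963933}{3122470} \approx -0.30871$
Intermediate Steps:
$a = 238414$ ($a = \left(-1\right) \left(-238414\right) = 238414$)
$\frac{-2265003 + 3228936}{-3360884 + a} = \frac{-2265003 + 3228936}{-3360884 + 238414} = \frac{963933}{-3122470} = 963933 \left(- \frac{1}{3122470}\right) = - \frac{963933}{3122470}$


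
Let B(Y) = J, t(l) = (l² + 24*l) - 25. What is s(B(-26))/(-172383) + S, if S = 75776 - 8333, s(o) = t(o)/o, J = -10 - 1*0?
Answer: 7750684435/114922 ≈ 67443.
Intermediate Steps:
t(l) = -25 + l² + 24*l
J = -10 (J = -10 + 0 = -10)
B(Y) = -10
s(o) = (-25 + o² + 24*o)/o
S = 67443
s(B(-26))/(-172383) + S = (24 - 10 - 25/(-10))/(-172383) + 67443 = (24 - 10 - 25*(-⅒))*(-1/172383) + 67443 = (24 - 10 + 5/2)*(-1/172383) + 67443 = (33/2)*(-1/172383) + 67443 = -11/114922 + 67443 = 7750684435/114922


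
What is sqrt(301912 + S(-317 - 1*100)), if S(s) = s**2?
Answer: sqrt(475801) ≈ 689.78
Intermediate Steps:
sqrt(301912 + S(-317 - 1*100)) = sqrt(301912 + (-317 - 1*100)**2) = sqrt(301912 + (-317 - 100)**2) = sqrt(301912 + (-417)**2) = sqrt(301912 + 173889) = sqrt(475801)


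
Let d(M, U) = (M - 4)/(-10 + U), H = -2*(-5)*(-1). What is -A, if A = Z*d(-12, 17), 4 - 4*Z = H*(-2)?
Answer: -64/7 ≈ -9.1429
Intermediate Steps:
H = -10 (H = 10*(-1) = -10)
Z = -4 (Z = 1 - (-5)*(-2)/2 = 1 - ¼*20 = 1 - 5 = -4)
d(M, U) = (-4 + M)/(-10 + U)
A = 64/7 (A = -4*(-4 - 12)/(-10 + 17) = -4*(-16)/7 = -4*(-16/7) = 64/7 ≈ 9.1429)
-A = -1*64/7 = -64/7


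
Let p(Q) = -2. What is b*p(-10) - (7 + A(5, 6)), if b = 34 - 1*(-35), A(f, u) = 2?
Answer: -147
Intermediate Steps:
b = 69 (b = 34 + 35 = 69)
b*p(-10) - (7 + A(5, 6)) = 69*(-2) - (7 + 2) = -138 - 1*9 = -138 - 9 = -147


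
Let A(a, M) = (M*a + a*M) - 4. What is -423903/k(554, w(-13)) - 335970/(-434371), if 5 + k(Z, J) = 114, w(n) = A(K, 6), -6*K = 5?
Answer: -184094549283/47346439 ≈ -3888.2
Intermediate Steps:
K = -⅚ (K = -⅙*5 = -⅚ ≈ -0.83333)
A(a, M) = -4 + 2*M*a (A(a, M) = (M*a + M*a) - 4 = 2*M*a - 4 = -4 + 2*M*a)
w(n) = -14 (w(n) = -4 + 2*6*(-⅚) = -4 - 10 = -14)
k(Z, J) = 109 (k(Z, J) = -5 + 114 = 109)
-423903/k(554, w(-13)) - 335970/(-434371) = -423903/109 - 335970/(-434371) = -423903*1/109 - 335970*(-1/434371) = -423903/109 + 335970/434371 = -184094549283/47346439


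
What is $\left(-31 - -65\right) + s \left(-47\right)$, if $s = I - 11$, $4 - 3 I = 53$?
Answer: $\frac{3956}{3} \approx 1318.7$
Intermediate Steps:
$I = - \frac{49}{3}$ ($I = \frac{4}{3} - \frac{53}{3} = - \frac{49}{3} \approx -16.333$)
$s = - \frac{82}{3}$ ($s = - \frac{49}{3} - 11 = - \frac{82}{3} \approx -27.333$)
$\left(-31 - -65\right) + s \left(-47\right) = \left(-31 - -65\right) - - \frac{3854}{3} = \left(-31 + 65\right) + \frac{3854}{3} = 34 + \frac{3854}{3} = \frac{3956}{3}$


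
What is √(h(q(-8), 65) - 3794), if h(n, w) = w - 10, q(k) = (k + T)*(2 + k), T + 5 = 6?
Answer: I*√3739 ≈ 61.147*I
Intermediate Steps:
T = 1 (T = -5 + 6 = 1)
q(k) = (1 + k)*(2 + k) (q(k) = (k + 1)*(2 + k) = (1 + k)*(2 + k))
h(n, w) = -10 + w
√(h(q(-8), 65) - 3794) = √((-10 + 65) - 3794) = √(55 - 3794) = √(-3739) = I*√3739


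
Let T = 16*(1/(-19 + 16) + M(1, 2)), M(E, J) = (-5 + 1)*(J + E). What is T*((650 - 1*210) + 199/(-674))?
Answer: -29240952/337 ≈ -86768.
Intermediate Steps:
M(E, J) = -4*E - 4*J (M(E, J) = -4*(E + J) = -4*E - 4*J)
T = -592/3 (T = 16*(1/(-19 + 16) + (-4*1 - 4*2)) = 16*(1/(-3) + (-4 - 8)) = 16*(-⅓ - 12) = 16*(-37/3) = -592/3 ≈ -197.33)
T*((650 - 1*210) + 199/(-674)) = -592*((650 - 1*210) + 199/(-674))/3 = -592*((650 - 210) + 199*(-1/674))/3 = -592*(440 - 199/674)/3 = -592/3*296361/674 = -29240952/337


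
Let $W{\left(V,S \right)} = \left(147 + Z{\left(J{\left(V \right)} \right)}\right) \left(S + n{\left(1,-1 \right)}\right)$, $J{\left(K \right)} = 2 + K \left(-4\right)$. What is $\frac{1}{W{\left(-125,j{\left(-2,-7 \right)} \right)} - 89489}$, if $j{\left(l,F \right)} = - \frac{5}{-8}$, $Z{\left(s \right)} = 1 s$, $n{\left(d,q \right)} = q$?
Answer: $- \frac{8}{717859} \approx -1.1144 \cdot 10^{-5}$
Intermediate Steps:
$J{\left(K \right)} = 2 - 4 K$
$Z{\left(s \right)} = s$
$j{\left(l,F \right)} = \frac{5}{8}$ ($j{\left(l,F \right)} = \left(-5\right) \left(- \frac{1}{8}\right) = \frac{5}{8}$)
$W{\left(V,S \right)} = \left(-1 + S\right) \left(149 - 4 V\right)$ ($W{\left(V,S \right)} = \left(147 - \left(-2 + 4 V\right)\right) \left(S - 1\right) = \left(149 - 4 V\right) \left(-1 + S\right) = \left(-1 + S\right) \left(149 - 4 V\right)$)
$\frac{1}{W{\left(-125,j{\left(-2,-7 \right)} \right)} - 89489} = \frac{1}{\left(-149 + 4 \left(-125\right) + 149 \cdot \frac{5}{8} - \frac{5}{2} \left(-125\right)\right) - 89489} = \frac{1}{\left(-149 - 500 + \frac{745}{8} + \frac{625}{2}\right) - 89489} = \frac{1}{- \frac{1947}{8} - 89489} = \frac{1}{- \frac{717859}{8}} = - \frac{8}{717859}$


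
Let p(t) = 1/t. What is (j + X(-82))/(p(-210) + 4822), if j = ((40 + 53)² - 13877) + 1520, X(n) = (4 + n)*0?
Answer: -778680/1012619 ≈ -0.76898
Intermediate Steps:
X(n) = 0
j = -3708 (j = (93² - 13877) + 1520 = (8649 - 13877) + 1520 = -5228 + 1520 = -3708)
(j + X(-82))/(p(-210) + 4822) = (-3708 + 0)/(1/(-210) + 4822) = -3708/(-1/210 + 4822) = -3708/1012619/210 = -3708*210/1012619 = -778680/1012619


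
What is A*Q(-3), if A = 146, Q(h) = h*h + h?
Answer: 876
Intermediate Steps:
Q(h) = h + h² (Q(h) = h² + h = h + h²)
A*Q(-3) = 146*(-3*(1 - 3)) = 146*(-3*(-2)) = 146*6 = 876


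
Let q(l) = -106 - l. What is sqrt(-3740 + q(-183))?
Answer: 3*I*sqrt(407) ≈ 60.523*I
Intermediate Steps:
sqrt(-3740 + q(-183)) = sqrt(-3740 + (-106 - 1*(-183))) = sqrt(-3740 + (-106 + 183)) = sqrt(-3740 + 77) = sqrt(-3663) = 3*I*sqrt(407)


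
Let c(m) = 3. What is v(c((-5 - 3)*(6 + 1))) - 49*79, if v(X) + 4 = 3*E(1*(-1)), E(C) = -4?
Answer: -3887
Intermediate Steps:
v(X) = -16 (v(X) = -4 + 3*(-4) = -4 - 12 = -16)
v(c((-5 - 3)*(6 + 1))) - 49*79 = -16 - 49*79 = -16 - 3871 = -3887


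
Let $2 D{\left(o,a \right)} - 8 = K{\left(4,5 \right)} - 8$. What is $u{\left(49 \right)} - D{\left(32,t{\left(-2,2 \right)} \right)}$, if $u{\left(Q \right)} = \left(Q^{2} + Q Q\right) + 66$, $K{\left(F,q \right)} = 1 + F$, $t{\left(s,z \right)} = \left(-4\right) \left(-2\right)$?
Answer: $\frac{9731}{2} \approx 4865.5$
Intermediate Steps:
$t{\left(s,z \right)} = 8$
$u{\left(Q \right)} = 66 + 2 Q^{2}$ ($u{\left(Q \right)} = \left(Q^{2} + Q^{2}\right) + 66 = 2 Q^{2} + 66 = 66 + 2 Q^{2}$)
$D{\left(o,a \right)} = \frac{5}{2}$ ($D{\left(o,a \right)} = 4 + \frac{\left(1 + 4\right) - 8}{2} = 4 + \frac{5 - 8}{2} = 4 + \frac{1}{2} \left(-3\right) = 4 - \frac{3}{2} = \frac{5}{2}$)
$u{\left(49 \right)} - D{\left(32,t{\left(-2,2 \right)} \right)} = \left(66 + 2 \cdot 49^{2}\right) - \frac{5}{2} = \left(66 + 2 \cdot 2401\right) - \frac{5}{2} = \left(66 + 4802\right) - \frac{5}{2} = 4868 - \frac{5}{2} = \frac{9731}{2}$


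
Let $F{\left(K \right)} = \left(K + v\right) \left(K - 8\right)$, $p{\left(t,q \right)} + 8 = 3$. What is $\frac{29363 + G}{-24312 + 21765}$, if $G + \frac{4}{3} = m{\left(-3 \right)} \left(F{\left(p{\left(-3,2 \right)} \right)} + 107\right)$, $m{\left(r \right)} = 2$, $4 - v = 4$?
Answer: $- \frac{89117}{7641} \approx -11.663$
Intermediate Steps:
$v = 0$ ($v = 4 - 4 = 0$)
$p{\left(t,q \right)} = -5$ ($p{\left(t,q \right)} = -8 + 3 = -5$)
$F{\left(K \right)} = K \left(-8 + K\right)$ ($F{\left(K \right)} = \left(K + 0\right) \left(K - 8\right) = K \left(-8 + K\right)$)
$G = \frac{1028}{3}$ ($G = - \frac{4}{3} + 2 \left(- 5 \left(-8 - 5\right) + 107\right) = - \frac{4}{3} + 2 \left(\left(-5\right) \left(-13\right) + 107\right) = - \frac{4}{3} + 2 \left(65 + 107\right) = - \frac{4}{3} + 2 \cdot 172 = - \frac{4}{3} + 344 = \frac{1028}{3} \approx 342.67$)
$\frac{29363 + G}{-24312 + 21765} = \frac{29363 + \frac{1028}{3}}{-24312 + 21765} = \frac{89117}{3 \left(-2547\right)} = \frac{89117}{3} \left(- \frac{1}{2547}\right) = - \frac{89117}{7641}$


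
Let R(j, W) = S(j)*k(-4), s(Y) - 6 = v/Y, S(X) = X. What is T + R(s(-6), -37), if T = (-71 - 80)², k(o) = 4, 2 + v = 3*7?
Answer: 68437/3 ≈ 22812.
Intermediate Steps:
v = 19 (v = -2 + 3*7 = -2 + 21 = 19)
s(Y) = 6 + 19/Y
T = 22801 (T = (-151)² = 22801)
R(j, W) = 4*j (R(j, W) = j*4 = 4*j)
T + R(s(-6), -37) = 22801 + 4*(6 + 19/(-6)) = 22801 + 4*(6 + 19*(-⅙)) = 22801 + 4*(6 - 19/6) = 22801 + 4*(17/6) = 22801 + 34/3 = 68437/3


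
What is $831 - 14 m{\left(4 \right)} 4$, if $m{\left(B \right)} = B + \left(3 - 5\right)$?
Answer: $719$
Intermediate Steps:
$m{\left(B \right)} = -2 + B$ ($m{\left(B \right)} = B - 2 = -2 + B$)
$831 - 14 m{\left(4 \right)} 4 = 831 - 14 \left(-2 + 4\right) 4 = 831 - 14 \cdot 2 \cdot 4 = 831 - 28 \cdot 4 = 831 - 112 = 719$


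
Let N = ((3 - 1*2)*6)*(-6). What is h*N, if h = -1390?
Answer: 50040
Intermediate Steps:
N = -36 (N = ((3 - 2)*6)*(-6) = (1*6)*(-6) = 6*(-6) = -36)
h*N = -1390*(-36) = 50040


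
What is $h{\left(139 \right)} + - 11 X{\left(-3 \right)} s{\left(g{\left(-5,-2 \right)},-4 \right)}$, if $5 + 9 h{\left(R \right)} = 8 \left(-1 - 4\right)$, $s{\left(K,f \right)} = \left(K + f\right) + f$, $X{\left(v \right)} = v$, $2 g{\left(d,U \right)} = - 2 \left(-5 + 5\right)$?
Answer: $-269$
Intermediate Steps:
$g{\left(d,U \right)} = 0$ ($g{\left(d,U \right)} = \frac{\left(-2\right) \left(-5 + 5\right)}{2} = \frac{\left(-2\right) 0}{2} = \frac{1}{2} \cdot 0 = 0$)
$s{\left(K,f \right)} = K + 2 f$
$h{\left(R \right)} = -5$ ($h{\left(R \right)} = - \frac{5}{9} + \frac{8 \left(-1 - 4\right)}{9} = - \frac{5}{9} + \frac{8 \left(-5\right)}{9} = - \frac{5}{9} + \frac{1}{9} \left(-40\right) = - \frac{5}{9} - \frac{40}{9} = -5$)
$h{\left(139 \right)} + - 11 X{\left(-3 \right)} s{\left(g{\left(-5,-2 \right)},-4 \right)} = -5 + \left(-11\right) \left(-3\right) \left(0 + 2 \left(-4\right)\right) = -5 + 33 \left(0 - 8\right) = -5 + 33 \left(-8\right) = -5 - 264 = -269$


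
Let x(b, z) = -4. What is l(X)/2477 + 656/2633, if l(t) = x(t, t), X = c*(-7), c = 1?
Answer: 1614380/6521941 ≈ 0.24753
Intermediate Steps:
X = -7 (X = 1*(-7) = -7)
l(t) = -4
l(X)/2477 + 656/2633 = -4/2477 + 656/2633 = 1614380/6521941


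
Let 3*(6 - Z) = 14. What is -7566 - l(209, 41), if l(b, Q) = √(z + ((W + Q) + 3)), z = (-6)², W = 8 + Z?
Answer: -7566 - 2*√201/3 ≈ -7575.5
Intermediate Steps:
Z = 4/3 (Z = 6 - ⅓*14 = 6 - 14/3 = 4/3 ≈ 1.3333)
W = 28/3 (W = 8 + 4/3 = 28/3 ≈ 9.3333)
z = 36
l(b, Q) = √(145/3 + Q) (l(b, Q) = √(36 + ((28/3 + Q) + 3)) = √(36 + (37/3 + Q)) = √(145/3 + Q))
-7566 - l(209, 41) = -7566 - √(435 + 9*41)/3 = -7566 - √(435 + 369)/3 = -7566 - √804/3 = -7566 - 2*√201/3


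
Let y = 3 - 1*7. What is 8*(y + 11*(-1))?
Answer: -120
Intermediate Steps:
y = -4 (y = 3 - 7 = -4)
8*(y + 11*(-1)) = 8*(-4 + 11*(-1)) = 8*(-4 - 11) = 8*(-15) = -120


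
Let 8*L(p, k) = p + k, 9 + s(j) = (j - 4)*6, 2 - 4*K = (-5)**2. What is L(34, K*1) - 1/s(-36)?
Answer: 28169/7968 ≈ 3.5353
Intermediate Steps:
K = -23/4 (K = 1/2 - 1/4*(-5)**2 = 1/2 - 1/4*25 = 1/2 - 25/4 = -23/4 ≈ -5.7500)
s(j) = -33 + 6*j (s(j) = -9 + (j - 4)*6 = -9 + (-4 + j)*6 = -9 + (-24 + 6*j) = -33 + 6*j)
L(p, k) = k/8 + p/8 (L(p, k) = (p + k)/8 = (k + p)/8 = k/8 + p/8)
L(34, K*1) - 1/s(-36) = ((-23/4*1)/8 + (1/8)*34) - 1/(-33 + 6*(-36)) = ((1/8)*(-23/4) + 17/4) - 1/(-33 - 216) = (-23/32 + 17/4) - 1/(-249) = 113/32 - 1*(-1/249) = 113/32 + 1/249 = 28169/7968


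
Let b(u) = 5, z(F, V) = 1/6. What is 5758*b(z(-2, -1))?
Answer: 28790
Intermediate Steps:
z(F, V) = ⅙
5758*b(z(-2, -1)) = 5758*5 = 28790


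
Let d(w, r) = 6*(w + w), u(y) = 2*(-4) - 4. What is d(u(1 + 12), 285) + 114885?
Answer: 114741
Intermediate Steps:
u(y) = -12 (u(y) = -8 - 4 = -12)
d(w, r) = 12*w (d(w, r) = 6*(2*w) = 12*w)
d(u(1 + 12), 285) + 114885 = 12*(-12) + 114885 = -144 + 114885 = 114741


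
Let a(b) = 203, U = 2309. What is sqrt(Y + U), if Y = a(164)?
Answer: 4*sqrt(157) ≈ 50.120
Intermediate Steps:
Y = 203
sqrt(Y + U) = sqrt(203 + 2309) = sqrt(2512) = 4*sqrt(157)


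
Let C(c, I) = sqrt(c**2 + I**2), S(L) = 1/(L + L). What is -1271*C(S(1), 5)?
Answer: -1271*sqrt(101)/2 ≈ -6386.7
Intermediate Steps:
S(L) = 1/(2*L)
C(c, I) = sqrt(I**2 + c**2)
-1271*C(S(1), 5) = -1271*sqrt(5**2 + ((1/2)/1)**2) = -1271*sqrt(25 + ((1/2)*1)**2) = -1271*sqrt(25 + (1/2)**2) = -1271*sqrt(25 + 1/4) = -1271*sqrt(101)/2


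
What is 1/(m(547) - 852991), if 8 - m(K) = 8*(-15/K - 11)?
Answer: -547/466533445 ≈ -1.1725e-6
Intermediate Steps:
m(K) = 96 + 120/K (m(K) = 8 - 8*(-15/K - 11) = 8 - 8*(-11 - 15/K) = 8 - (-88 - 120/K) = 8 + (88 + 120/K) = 96 + 120/K)
1/(m(547) - 852991) = 1/((96 + 120/547) - 852991) = 1/(52632/547 - 852991) = 1/(-466533445/547) = -547/466533445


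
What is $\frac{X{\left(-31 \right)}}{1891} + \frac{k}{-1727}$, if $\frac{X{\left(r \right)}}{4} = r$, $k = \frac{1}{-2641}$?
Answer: $- \frac{18243967}{278221427} \approx -0.065574$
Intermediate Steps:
$k = - \frac{1}{2641} \approx -0.00037864$
$X{\left(r \right)} = 4 r$
$\frac{X{\left(-31 \right)}}{1891} + \frac{k}{-1727} = \frac{4 \left(-31\right)}{1891} - \frac{1}{2641 \left(-1727\right)} = \left(-124\right) \frac{1}{1891} - - \frac{1}{4561007} = - \frac{4}{61} + \frac{1}{4561007} = - \frac{18243967}{278221427}$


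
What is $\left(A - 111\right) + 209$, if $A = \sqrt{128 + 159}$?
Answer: $98 + \sqrt{287} \approx 114.94$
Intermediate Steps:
$A = \sqrt{287} \approx 16.941$
$\left(A - 111\right) + 209 = \left(\sqrt{287} - 111\right) + 209 = \left(-111 + \sqrt{287}\right) + 209 = 98 + \sqrt{287}$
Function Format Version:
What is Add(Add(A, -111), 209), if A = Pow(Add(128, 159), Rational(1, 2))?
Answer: Add(98, Pow(287, Rational(1, 2))) ≈ 114.94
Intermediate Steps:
A = Pow(287, Rational(1, 2)) ≈ 16.941
Add(Add(A, -111), 209) = Add(Add(Pow(287, Rational(1, 2)), -111), 209) = Add(Add(-111, Pow(287, Rational(1, 2))), 209) = Add(98, Pow(287, Rational(1, 2)))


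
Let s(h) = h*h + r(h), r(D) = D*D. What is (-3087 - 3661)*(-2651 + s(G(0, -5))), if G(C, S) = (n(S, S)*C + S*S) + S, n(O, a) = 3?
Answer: 12490548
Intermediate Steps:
G(C, S) = S + S**2 + 3*C (G(C, S) = (3*C + S*S) + S = (3*C + S**2) + S = (S**2 + 3*C) + S = S + S**2 + 3*C)
r(D) = D**2
s(h) = 2*h**2 (s(h) = h*h + h**2 = h**2 + h**2 = 2*h**2)
(-3087 - 3661)*(-2651 + s(G(0, -5))) = (-3087 - 3661)*(-2651 + 2*(-5 + (-5)**2 + 3*0)**2) = -6748*(-2651 + 2*(-5 + 25 + 0)**2) = -6748*(-2651 + 2*20**2) = -6748*(-2651 + 2*400) = -6748*(-2651 + 800) = -6748*(-1851) = 12490548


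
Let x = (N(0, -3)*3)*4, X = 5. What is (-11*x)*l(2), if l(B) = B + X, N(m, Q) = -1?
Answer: 924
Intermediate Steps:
x = -12 (x = -1*3*4 = -3*4 = -12)
l(B) = 5 + B (l(B) = B + 5 = 5 + B)
(-11*x)*l(2) = (-11*(-12))*(5 + 2) = 132*7 = 924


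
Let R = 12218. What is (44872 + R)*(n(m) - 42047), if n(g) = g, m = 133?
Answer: -2392870260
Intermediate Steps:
(44872 + R)*(n(m) - 42047) = (44872 + 12218)*(133 - 42047) = 57090*(-41914) = -2392870260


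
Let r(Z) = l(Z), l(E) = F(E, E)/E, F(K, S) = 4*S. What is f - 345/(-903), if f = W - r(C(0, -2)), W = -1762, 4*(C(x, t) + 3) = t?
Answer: -531451/301 ≈ -1765.6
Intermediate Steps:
C(x, t) = -3 + t/4
l(E) = 4 (l(E) = (4*E)/E = 4)
r(Z) = 4
f = -1766 (f = -1762 - 1*4 = -1762 - 4 = -1766)
f - 345/(-903) = -1766 - 345/(-903) = -1766 - 345*(-1)/903 = -1766 - 1*(-115/301) = -1766 + 115/301 = -531451/301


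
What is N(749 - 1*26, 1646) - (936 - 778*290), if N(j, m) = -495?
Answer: 224189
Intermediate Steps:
N(749 - 1*26, 1646) - (936 - 778*290) = -495 - (936 - 778*290) = -495 - (936 - 225620) = -495 - 1*(-224684) = -495 + 224684 = 224189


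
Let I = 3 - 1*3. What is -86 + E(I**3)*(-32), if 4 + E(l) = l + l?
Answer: 42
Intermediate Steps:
I = 0 (I = 3 - 3 = 0)
E(l) = -4 + 2*l (E(l) = -4 + (l + l) = -4 + 2*l)
-86 + E(I**3)*(-32) = -86 + (-4 + 2*0**3)*(-32) = -86 + (-4 + 2*0)*(-32) = -86 + (-4 + 0)*(-32) = -86 - 4*(-32) = -86 + 128 = 42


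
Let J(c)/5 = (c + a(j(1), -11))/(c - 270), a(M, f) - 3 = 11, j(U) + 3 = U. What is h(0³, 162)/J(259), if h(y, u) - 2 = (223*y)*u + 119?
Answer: -1331/1365 ≈ -0.97509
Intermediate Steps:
j(U) = -3 + U
a(M, f) = 14 (a(M, f) = 3 + 11 = 14)
J(c) = 5*(14 + c)/(-270 + c) (J(c) = 5*((c + 14)/(c - 270)) = 5*((14 + c)/(-270 + c)) = 5*(14 + c)/(-270 + c))
h(y, u) = 121 + 223*u*y (h(y, u) = 2 + ((223*y)*u + 119) = 2 + (223*u*y + 119) = 2 + (119 + 223*u*y) = 121 + 223*u*y)
h(0³, 162)/J(259) = (121 + 223*162*0³)/((5*(14 + 259)/(-270 + 259))) = (121 + 223*162*0)/((5*273/(-11))) = (121 + 0)/((5*(-1/11)*273)) = 121/(-1365/11) = 121*(-11/1365) = -1331/1365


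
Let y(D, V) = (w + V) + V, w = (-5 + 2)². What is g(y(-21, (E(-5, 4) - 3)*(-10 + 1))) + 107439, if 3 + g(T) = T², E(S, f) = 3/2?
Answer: 108732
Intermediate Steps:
w = 9 (w = (-3)² = 9)
E(S, f) = 3/2 (E(S, f) = 3*(½) = 3/2)
y(D, V) = 9 + 2*V (y(D, V) = (9 + V) + V = 9 + 2*V)
g(T) = -3 + T²
g(y(-21, (E(-5, 4) - 3)*(-10 + 1))) + 107439 = (-3 + (9 + 2*((3/2 - 3)*(-10 + 1)))²) + 107439 = (-3 + (9 + 2*(-3/2*(-9)))²) + 107439 = (-3 + (9 + 2*(27/2))²) + 107439 = (-3 + (9 + 27)²) + 107439 = (-3 + 36²) + 107439 = (-3 + 1296) + 107439 = 1293 + 107439 = 108732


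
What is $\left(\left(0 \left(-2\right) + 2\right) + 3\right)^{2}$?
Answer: $25$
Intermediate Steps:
$\left(\left(0 \left(-2\right) + 2\right) + 3\right)^{2} = \left(\left(0 + 2\right) + 3\right)^{2} = \left(2 + 3\right)^{2} = 5^{2} = 25$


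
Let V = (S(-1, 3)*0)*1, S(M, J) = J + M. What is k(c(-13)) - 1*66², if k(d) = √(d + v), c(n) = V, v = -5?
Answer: -4356 + I*√5 ≈ -4356.0 + 2.2361*I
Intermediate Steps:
V = 0 (V = ((3 - 1)*0)*1 = (2*0)*1 = 0*1 = 0)
c(n) = 0
k(d) = √(-5 + d) (k(d) = √(d - 5) = √(-5 + d))
k(c(-13)) - 1*66² = √(-5 + 0) - 1*66² = √(-5) - 1*4356 = I*√5 - 4356 = -4356 + I*√5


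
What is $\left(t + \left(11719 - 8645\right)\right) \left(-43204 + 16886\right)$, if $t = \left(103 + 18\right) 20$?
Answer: $-144591092$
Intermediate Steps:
$t = 2420$ ($t = 121 \cdot 20 = 2420$)
$\left(t + \left(11719 - 8645\right)\right) \left(-43204 + 16886\right) = \left(2420 + \left(11719 - 8645\right)\right) \left(-43204 + 16886\right) = \left(2420 + \left(11719 - 8645\right)\right) \left(-26318\right) = \left(2420 + 3074\right) \left(-26318\right) = 5494 \left(-26318\right) = -144591092$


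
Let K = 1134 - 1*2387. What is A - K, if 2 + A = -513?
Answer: 738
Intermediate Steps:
A = -515 (A = -2 - 513 = -515)
K = -1253 (K = 1134 - 2387 = -1253)
A - K = -515 - 1*(-1253) = -515 + 1253 = 738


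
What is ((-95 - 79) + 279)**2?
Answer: 11025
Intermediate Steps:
((-95 - 79) + 279)**2 = (-174 + 279)**2 = 105**2 = 11025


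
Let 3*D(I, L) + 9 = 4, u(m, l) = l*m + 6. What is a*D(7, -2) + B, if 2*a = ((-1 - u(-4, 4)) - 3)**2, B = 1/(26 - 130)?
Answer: -3121/104 ≈ -30.010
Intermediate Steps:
u(m, l) = 6 + l*m
D(I, L) = -5/3 (D(I, L) = -3 + (1/3)*4 = -3 + 4/3 = -5/3)
B = -1/104 (B = 1/(-104) = -1/104 ≈ -0.0096154)
a = 18 (a = ((-1 - (6 + 4*(-4))) - 3)**2/2 = ((-1 - (6 - 16)) - 3)**2/2 = ((-1 - 1*(-10)) - 3)**2/2 = ((-1 + 10) - 3)**2/2 = (9 - 3)**2/2 = (1/2)*6**2 = (1/2)*36 = 18)
a*D(7, -2) + B = 18*(-5/3) - 1/104 = -30 - 1/104 = -3121/104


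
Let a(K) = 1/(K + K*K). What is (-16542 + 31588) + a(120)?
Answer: 218467921/14520 ≈ 15046.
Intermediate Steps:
a(K) = 1/(K + K**2)
(-16542 + 31588) + a(120) = (-16542 + 31588) + 1/(120*(1 + 120)) = 15046 + (1/120)/121 = 15046 + (1/120)*(1/121) = 15046 + 1/14520 = 218467921/14520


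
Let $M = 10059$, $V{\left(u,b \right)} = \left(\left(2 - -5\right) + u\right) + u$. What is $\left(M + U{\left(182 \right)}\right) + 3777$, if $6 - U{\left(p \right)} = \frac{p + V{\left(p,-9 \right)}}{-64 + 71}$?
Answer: $13763$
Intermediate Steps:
$V{\left(u,b \right)} = 7 + 2 u$ ($V{\left(u,b \right)} = \left(\left(2 + 5\right) + u\right) + u = \left(7 + u\right) + u = 7 + 2 u$)
$U{\left(p \right)} = 5 - \frac{3 p}{7}$ ($U{\left(p \right)} = 6 - \frac{p + \left(7 + 2 p\right)}{-64 + 71} = 6 - \frac{7 + 3 p}{7} = 6 - \left(7 + 3 p\right) \frac{1}{7} = 6 - \left(1 + \frac{3 p}{7}\right) = 5 - \frac{3 p}{7}$)
$\left(M + U{\left(182 \right)}\right) + 3777 = \left(10059 + \left(5 - 78\right)\right) + 3777 = \left(10059 - 73\right) + 3777 = 9986 + 3777 = 13763$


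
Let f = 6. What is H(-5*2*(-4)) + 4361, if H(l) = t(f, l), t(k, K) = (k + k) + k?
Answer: 4379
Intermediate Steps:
t(k, K) = 3*k (t(k, K) = 2*k + k = 3*k)
H(l) = 18 (H(l) = 3*6 = 18)
H(-5*2*(-4)) + 4361 = 18 + 4361 = 4379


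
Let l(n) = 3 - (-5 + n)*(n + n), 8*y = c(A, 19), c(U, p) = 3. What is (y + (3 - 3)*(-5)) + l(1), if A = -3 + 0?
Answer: 91/8 ≈ 11.375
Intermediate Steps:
A = -3
y = 3/8 (y = (⅛)*3 = 3/8 ≈ 0.37500)
l(n) = 3 - 2*n*(-5 + n) (l(n) = 3 - (-5 + n)*2*n = 3 - 2*n*(-5 + n))
(y + (3 - 3)*(-5)) + l(1) = (3/8 + (3 - 3)*(-5)) + (3 - 2*1² + 10*1) = (3/8 + 0*(-5)) + (3 - 2*1 + 10) = (3/8 + 0) + (3 - 2 + 10) = 3/8 + 11 = 91/8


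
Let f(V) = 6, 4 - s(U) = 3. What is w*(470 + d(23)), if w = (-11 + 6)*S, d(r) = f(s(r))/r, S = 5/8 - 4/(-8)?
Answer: -60840/23 ≈ -2645.2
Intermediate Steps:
s(U) = 1 (s(U) = 4 - 1*3 = 4 - 3 = 1)
S = 9/8 (S = 5*(⅛) - 4*(-⅛) = 5/8 + ½ = 9/8 ≈ 1.1250)
d(r) = 6/r
w = -45/8 (w = (-11 + 6)*(9/8) = -5*9/8 = -45/8 ≈ -5.6250)
w*(470 + d(23)) = -45*(470 + 6/23)/8 = -45/8*10816/23 = -60840/23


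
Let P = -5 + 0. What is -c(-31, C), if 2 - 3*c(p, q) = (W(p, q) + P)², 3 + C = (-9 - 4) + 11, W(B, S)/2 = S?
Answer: 223/3 ≈ 74.333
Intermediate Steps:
P = -5
W(B, S) = 2*S
C = -5 (C = -3 + ((-9 - 4) + 11) = -3 + (-13 + 11) = -3 - 2 = -5)
c(p, q) = ⅔ - (-5 + 2*q)²/3 (c(p, q) = ⅔ - (2*q - 5)²/3 = ⅔ - (-5 + 2*q)²/3)
-c(-31, C) = -(⅔ - (-5 + 2*(-5))²/3) = -(⅔ - (-5 - 10)²/3) = -(⅔ - ⅓*(-15)²) = -(⅔ - ⅓*225) = -(⅔ - 75) = -1*(-223/3) = 223/3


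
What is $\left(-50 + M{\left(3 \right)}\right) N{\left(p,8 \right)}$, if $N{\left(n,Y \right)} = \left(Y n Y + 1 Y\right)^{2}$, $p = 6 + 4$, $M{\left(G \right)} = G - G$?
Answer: $-20995200$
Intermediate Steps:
$M{\left(G \right)} = 0$
$p = 10$
$N{\left(n,Y \right)} = \left(Y + n Y^{2}\right)^{2}$ ($N{\left(n,Y \right)} = \left(n Y^{2} + Y\right)^{2} = \left(Y + n Y^{2}\right)^{2}$)
$\left(-50 + M{\left(3 \right)}\right) N{\left(p,8 \right)} = \left(-50 + 0\right) 8^{2} \left(1 + 8 \cdot 10\right)^{2} = - 50 \cdot 64 \left(1 + 80\right)^{2} = - 50 \cdot 64 \cdot 81^{2} = - 50 \cdot 64 \cdot 6561 = \left(-50\right) 419904 = -20995200$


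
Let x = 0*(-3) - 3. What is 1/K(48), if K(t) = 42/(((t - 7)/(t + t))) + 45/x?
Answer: 41/3417 ≈ 0.011999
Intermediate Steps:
x = -3 (x = 0 - 3 = -3)
K(t) = -15 + 84*t/(-7 + t) (K(t) = 42/(((t - 7)/(t + t))) + 45/(-3) = 42/(((-7 + t)/((2*t)))) + 45*(-1/3) = 42/(((-7 + t)*(1/(2*t)))) - 15 = 42/(((-7 + t)/(2*t))) - 15 = 42*(2*t/(-7 + t)) - 15 = 84*t/(-7 + t) - 15 = -15 + 84*t/(-7 + t))
1/K(48) = 1/(3*(35 + 23*48)/(-7 + 48)) = 1/(3*(35 + 1104)/41) = 1/(3*(1/41)*1139) = 1/(3417/41) = 41/3417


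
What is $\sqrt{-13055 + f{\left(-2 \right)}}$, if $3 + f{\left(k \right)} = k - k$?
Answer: $i \sqrt{13058} \approx 114.27 i$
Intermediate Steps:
$f{\left(k \right)} = -3$ ($f{\left(k \right)} = -3 + \left(k - k\right) = -3 + 0 = -3$)
$\sqrt{-13055 + f{\left(-2 \right)}} = \sqrt{-13055 - 3} = \sqrt{-13058} = i \sqrt{13058}$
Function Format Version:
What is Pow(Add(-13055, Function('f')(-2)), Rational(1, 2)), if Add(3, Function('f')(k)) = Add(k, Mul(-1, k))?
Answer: Mul(I, Pow(13058, Rational(1, 2))) ≈ Mul(114.27, I)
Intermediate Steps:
Function('f')(k) = -3 (Function('f')(k) = Add(-3, Add(k, Mul(-1, k))) = Add(-3, 0) = -3)
Pow(Add(-13055, Function('f')(-2)), Rational(1, 2)) = Pow(Add(-13055, -3), Rational(1, 2)) = Pow(-13058, Rational(1, 2)) = Mul(I, Pow(13058, Rational(1, 2)))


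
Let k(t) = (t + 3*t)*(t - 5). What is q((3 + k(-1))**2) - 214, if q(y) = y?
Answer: 515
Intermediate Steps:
k(t) = 4*t*(-5 + t) (k(t) = (4*t)*(-5 + t) = 4*t*(-5 + t))
q((3 + k(-1))**2) - 214 = (3 + 4*(-1)*(-5 - 1))**2 - 214 = (3 + 4*(-1)*(-6))**2 - 214 = (3 + 24)**2 - 214 = 27**2 - 214 = 729 - 214 = 515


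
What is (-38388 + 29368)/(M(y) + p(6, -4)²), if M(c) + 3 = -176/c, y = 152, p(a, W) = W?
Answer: -34276/45 ≈ -761.69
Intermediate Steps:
M(c) = -3 - 176/c
(-38388 + 29368)/(M(y) + p(6, -4)²) = (-38388 + 29368)/((-3 - 176/152) + (-4)²) = -9020/((-3 - 176*1/152) + 16) = -9020/((-3 - 22/19) + 16) = -9020/(-79/19 + 16) = -9020/225/19 = -9020*19/225 = -34276/45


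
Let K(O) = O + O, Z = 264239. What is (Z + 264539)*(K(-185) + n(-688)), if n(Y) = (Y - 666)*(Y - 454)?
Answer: 817436852644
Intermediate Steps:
n(Y) = (-666 + Y)*(-454 + Y)
K(O) = 2*O
(Z + 264539)*(K(-185) + n(-688)) = (264239 + 264539)*(2*(-185) + (302364 + (-688)² - 1120*(-688))) = 528778*(-370 + (302364 + 473344 + 770560)) = 528778*(-370 + 1546268) = 528778*1545898 = 817436852644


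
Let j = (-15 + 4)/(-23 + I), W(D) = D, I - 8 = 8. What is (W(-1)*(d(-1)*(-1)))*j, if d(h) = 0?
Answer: 0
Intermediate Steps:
I = 16 (I = 8 + 8 = 16)
j = 11/7 (j = (-15 + 4)/(-23 + 16) = -11/(-7) = -11*(-⅐) = 11/7 ≈ 1.5714)
(W(-1)*(d(-1)*(-1)))*j = -0*(-1)*(11/7) = -1*0*(11/7) = 0*(11/7) = 0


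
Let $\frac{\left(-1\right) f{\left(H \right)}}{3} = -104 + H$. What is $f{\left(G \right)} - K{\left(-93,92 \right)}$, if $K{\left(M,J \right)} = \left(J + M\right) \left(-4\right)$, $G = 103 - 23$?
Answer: $68$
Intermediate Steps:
$G = 80$ ($G = 103 - 23 = 80$)
$K{\left(M,J \right)} = - 4 J - 4 M$
$f{\left(H \right)} = 312 - 3 H$ ($f{\left(H \right)} = - 3 \left(-104 + H\right) = 312 - 3 H$)
$f{\left(G \right)} - K{\left(-93,92 \right)} = \left(312 - 240\right) - \left(\left(-4\right) 92 - -372\right) = \left(312 - 240\right) - \left(-368 + 372\right) = 72 - 4 = 68$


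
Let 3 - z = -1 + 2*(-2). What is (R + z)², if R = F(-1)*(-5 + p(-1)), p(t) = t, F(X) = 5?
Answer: 484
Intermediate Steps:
R = -30 (R = 5*(-5 - 1) = 5*(-6) = -30)
z = 8 (z = 3 - (-1 + 2*(-2)) = 3 - (-1 - 4) = 3 - 1*(-5) = 3 + 5 = 8)
(R + z)² = (-30 + 8)² = (-22)² = 484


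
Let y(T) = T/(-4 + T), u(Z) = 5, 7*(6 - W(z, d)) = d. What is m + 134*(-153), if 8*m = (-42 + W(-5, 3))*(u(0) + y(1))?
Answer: -82093/4 ≈ -20523.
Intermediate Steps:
W(z, d) = 6 - d/7
y(T) = T/(-4 + T)
m = -85/4 (m = ((-42 + (6 - 1/7*3))*(5 + 1/(-4 + 1)))/8 = ((-42 + (6 - 3/7))*(5 + 1/(-3)))/8 = ((-42 + 39/7)*(5 + 1*(-1/3)))/8 = (-255*(5 - 1/3)/7)/8 = (-255/7*14/3)/8 = (1/8)*(-170) = -85/4 ≈ -21.250)
m + 134*(-153) = -85/4 + 134*(-153) = -85/4 - 20502 = -82093/4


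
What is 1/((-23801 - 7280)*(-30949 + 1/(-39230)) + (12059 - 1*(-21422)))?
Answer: 39230/37737665331581 ≈ 1.0395e-9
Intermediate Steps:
1/((-23801 - 7280)*(-30949 + 1/(-39230)) + (12059 - 1*(-21422))) = 1/(-31081*(-30949 - 1/39230) + (12059 + 21422)) = 1/(-31081*(-1214129271/39230) + 33481) = 1/(37736351871951/39230 + 33481) = 1/(37737665331581/39230) = 39230/37737665331581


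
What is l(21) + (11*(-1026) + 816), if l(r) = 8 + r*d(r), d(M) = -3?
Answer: -10525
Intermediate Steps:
l(r) = 8 - 3*r (l(r) = 8 + r*(-3) = 8 - 3*r)
l(21) + (11*(-1026) + 816) = (8 - 3*21) + (11*(-1026) + 816) = (8 - 63) + (-11286 + 816) = -55 - 10470 = -10525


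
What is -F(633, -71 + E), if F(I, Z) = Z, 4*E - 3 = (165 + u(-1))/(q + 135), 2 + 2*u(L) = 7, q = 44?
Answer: 100263/1432 ≈ 70.016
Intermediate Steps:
u(L) = 5/2 (u(L) = -1 + (½)*7 = -1 + 7/2 = 5/2)
E = 1409/1432 (E = ¾ + ((165 + 5/2)/(44 + 135))/4 = ¾ + ((335/2)/179)/4 = ¾ + ((335/2)*(1/179))/4 = ¾ + (¼)*(335/358) = ¾ + 335/1432 = 1409/1432 ≈ 0.98394)
-F(633, -71 + E) = -(-71 + 1409/1432) = -1*(-100263/1432) = 100263/1432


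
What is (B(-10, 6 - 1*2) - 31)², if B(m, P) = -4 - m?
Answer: 625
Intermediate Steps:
(B(-10, 6 - 1*2) - 31)² = ((-4 - 1*(-10)) - 31)² = ((-4 + 10) - 31)² = (6 - 31)² = (-25)² = 625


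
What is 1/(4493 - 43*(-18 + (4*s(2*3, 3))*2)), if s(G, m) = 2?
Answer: 1/4579 ≈ 0.00021839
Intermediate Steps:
1/(4493 - 43*(-18 + (4*s(2*3, 3))*2)) = 1/(4493 - 43*(-18 + (4*2)*2)) = 1/(4493 - 43*(-18 + 8*2)) = 1/(4493 - 43*(-18 + 16)) = 1/(4493 - 43*(-2)) = 1/(4493 + 86) = 1/4579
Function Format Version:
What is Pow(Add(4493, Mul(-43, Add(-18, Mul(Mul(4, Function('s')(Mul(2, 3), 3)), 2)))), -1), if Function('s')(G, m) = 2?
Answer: Rational(1, 4579) ≈ 0.00021839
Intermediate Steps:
Pow(Add(4493, Mul(-43, Add(-18, Mul(Mul(4, Function('s')(Mul(2, 3), 3)), 2)))), -1) = Pow(Add(4493, Mul(-43, Add(-18, Mul(Mul(4, 2), 2)))), -1) = Pow(Add(4493, Mul(-43, Add(-18, Mul(8, 2)))), -1) = Pow(Add(4493, Mul(-43, Add(-18, 16))), -1) = Pow(Add(4493, Mul(-43, -2)), -1) = Pow(Add(4493, 86), -1) = Pow(4579, -1) = Rational(1, 4579)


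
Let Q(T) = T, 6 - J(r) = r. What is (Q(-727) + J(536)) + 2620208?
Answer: 2618951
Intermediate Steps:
J(r) = 6 - r
(Q(-727) + J(536)) + 2620208 = (-727 + (6 - 1*536)) + 2620208 = (-727 + (6 - 536)) + 2620208 = (-727 - 530) + 2620208 = -1257 + 2620208 = 2618951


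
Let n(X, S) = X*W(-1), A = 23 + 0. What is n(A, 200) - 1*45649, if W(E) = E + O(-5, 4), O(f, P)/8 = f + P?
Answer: -45856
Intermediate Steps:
O(f, P) = 8*P + 8*f (O(f, P) = 8*(f + P) = 8*(P + f) = 8*P + 8*f)
W(E) = -8 + E (W(E) = E + (8*4 + 8*(-5)) = E + (32 - 40) = E - 8 = -8 + E)
A = 23
n(X, S) = -9*X (n(X, S) = X*(-8 - 1) = X*(-9) = -9*X)
n(A, 200) - 1*45649 = -9*23 - 1*45649 = -207 - 45649 = -45856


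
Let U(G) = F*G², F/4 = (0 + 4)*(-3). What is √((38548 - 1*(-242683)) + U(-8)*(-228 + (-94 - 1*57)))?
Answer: √1445519 ≈ 1202.3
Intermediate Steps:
F = -48 (F = 4*((0 + 4)*(-3)) = 4*(4*(-3)) = 4*(-12) = -48)
U(G) = -48*G²
√((38548 - 1*(-242683)) + U(-8)*(-228 + (-94 - 1*57))) = √((38548 - 1*(-242683)) + (-48*(-8)²)*(-228 + (-94 - 1*57))) = √((38548 + 242683) + (-48*64)*(-228 + (-94 - 57))) = √(281231 - 3072*(-228 - 151)) = √(281231 - 3072*(-379)) = √(281231 + 1164288) = √1445519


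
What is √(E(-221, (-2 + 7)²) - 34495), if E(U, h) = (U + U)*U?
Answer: √63187 ≈ 251.37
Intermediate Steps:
E(U, h) = 2*U² (E(U, h) = (2*U)*U = 2*U²)
√(E(-221, (-2 + 7)²) - 34495) = √(2*(-221)² - 34495) = √(2*48841 - 34495) = √(97682 - 34495) = √63187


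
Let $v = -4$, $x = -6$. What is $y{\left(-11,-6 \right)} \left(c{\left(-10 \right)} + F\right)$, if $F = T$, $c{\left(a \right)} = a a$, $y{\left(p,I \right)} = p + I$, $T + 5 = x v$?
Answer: $-2023$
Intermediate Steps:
$T = 19$ ($T = -5 - -24 = -5 + 24 = 19$)
$y{\left(p,I \right)} = I + p$
$c{\left(a \right)} = a^{2}$
$F = 19$
$y{\left(-11,-6 \right)} \left(c{\left(-10 \right)} + F\right) = \left(-6 - 11\right) \left(\left(-10\right)^{2} + 19\right) = - 17 \left(100 + 19\right) = \left(-17\right) 119 = -2023$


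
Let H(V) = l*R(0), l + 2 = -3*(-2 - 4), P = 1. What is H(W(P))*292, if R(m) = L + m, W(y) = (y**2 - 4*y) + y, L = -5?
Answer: -23360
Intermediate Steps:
W(y) = y**2 - 3*y
l = 16 (l = -2 - 3*(-2 - 4) = -2 - 3*(-6) = -2 + 18 = 16)
R(m) = -5 + m
H(V) = -80 (H(V) = 16*(-5 + 0) = 16*(-5) = -80)
H(W(P))*292 = -80*292 = -23360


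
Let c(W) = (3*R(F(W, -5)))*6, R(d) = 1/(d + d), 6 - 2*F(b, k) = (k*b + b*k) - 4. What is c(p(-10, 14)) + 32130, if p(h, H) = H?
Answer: 803253/25 ≈ 32130.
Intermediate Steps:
F(b, k) = 5 - b*k (F(b, k) = 3 - ((k*b + b*k) - 4)/2 = 3 - ((b*k + b*k) - 4)/2 = 3 - (2*b*k - 4)/2 = 3 - (-4 + 2*b*k)/2 = 3 + (2 - b*k) = 5 - b*k)
R(d) = 1/(2*d)
c(W) = 9/(5 + 5*W) (c(W) = (3*(1/(2*(5 - 1*W*(-5)))))*6 = (3*(1/(2*(5 + 5*W))))*6 = (3/(2*(5 + 5*W)))*6 = 9/(5 + 5*W))
c(p(-10, 14)) + 32130 = 9/(5*(1 + 14)) + 32130 = (9/5)/15 + 32130 = (9/5)*(1/15) + 32130 = 3/25 + 32130 = 803253/25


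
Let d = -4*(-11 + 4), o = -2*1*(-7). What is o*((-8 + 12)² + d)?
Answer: 616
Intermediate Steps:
o = 14 (o = -2*(-7) = 14)
d = 28 (d = -4*(-7) = 28)
o*((-8 + 12)² + d) = 14*((-8 + 12)² + 28) = 14*(4² + 28) = 14*(16 + 28) = 14*44 = 616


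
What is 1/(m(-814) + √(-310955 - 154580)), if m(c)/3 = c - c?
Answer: -I*√465535/465535 ≈ -0.0014656*I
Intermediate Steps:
m(c) = 0 (m(c) = 3*(c - c) = 3*0 = 0)
1/(m(-814) + √(-310955 - 154580)) = 1/(0 + √(-310955 - 154580)) = 1/(0 + √(-465535)) = 1/(0 + I*√465535) = 1/(I*√465535) = -I*√465535/465535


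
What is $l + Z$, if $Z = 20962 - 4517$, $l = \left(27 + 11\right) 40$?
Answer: $17965$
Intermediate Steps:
$l = 1520$ ($l = 38 \cdot 40 = 1520$)
$Z = 16445$
$l + Z = 1520 + 16445 = 17965$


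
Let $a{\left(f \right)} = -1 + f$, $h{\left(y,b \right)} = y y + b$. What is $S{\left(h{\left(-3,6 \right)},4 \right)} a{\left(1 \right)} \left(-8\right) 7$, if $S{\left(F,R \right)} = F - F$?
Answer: $0$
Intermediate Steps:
$h{\left(y,b \right)} = b + y^{2}$ ($h{\left(y,b \right)} = y^{2} + b = b + y^{2}$)
$S{\left(F,R \right)} = 0$
$S{\left(h{\left(-3,6 \right)},4 \right)} a{\left(1 \right)} \left(-8\right) 7 = 0 \left(-1 + 1\right) \left(-8\right) 7 = 0 \cdot 0 \left(-8\right) 7 = 0 \cdot 0 \cdot 7 = 0 \cdot 0 = 0$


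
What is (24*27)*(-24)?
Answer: -15552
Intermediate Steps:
(24*27)*(-24) = 648*(-24) = -15552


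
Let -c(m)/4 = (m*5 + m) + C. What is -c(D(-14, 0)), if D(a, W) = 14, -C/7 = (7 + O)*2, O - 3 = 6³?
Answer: -12320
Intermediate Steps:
O = 219 (O = 3 + 6³ = 3 + 216 = 219)
C = -3164 (C = -7*(7 + 219)*2 = -1582*2 = -7*452 = -3164)
c(m) = 12656 - 24*m (c(m) = -4*((m*5 + m) - 3164) = -4*((5*m + m) - 3164) = -4*(6*m - 3164) = -4*(-3164 + 6*m) = 12656 - 24*m)
-c(D(-14, 0)) = -(12656 - 24*14) = -(12656 - 336) = -1*12320 = -12320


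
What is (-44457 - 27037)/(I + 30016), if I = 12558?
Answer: -35747/21287 ≈ -1.6793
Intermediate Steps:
(-44457 - 27037)/(I + 30016) = (-44457 - 27037)/(12558 + 30016) = -71494/42574 = -71494*1/42574 = -35747/21287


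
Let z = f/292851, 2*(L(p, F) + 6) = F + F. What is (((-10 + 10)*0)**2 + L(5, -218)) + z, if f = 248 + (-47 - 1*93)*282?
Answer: -65637856/292851 ≈ -224.13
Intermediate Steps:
L(p, F) = -6 + F (L(p, F) = -6 + (F + F)/2 = -6 + (2*F)/2 = -6 + F)
f = -39232 (f = 248 + (-47 - 93)*282 = 248 - 140*282 = 248 - 39480 = -39232)
z = -39232/292851 ≈ -0.13397
(((-10 + 10)*0)**2 + L(5, -218)) + z = (((-10 + 10)*0)**2 + (-6 - 218)) - 39232/292851 = ((0*0)**2 - 224) - 39232/292851 = (0**2 - 224) - 39232/292851 = (0 - 224) - 39232/292851 = -224 - 39232/292851 = -65637856/292851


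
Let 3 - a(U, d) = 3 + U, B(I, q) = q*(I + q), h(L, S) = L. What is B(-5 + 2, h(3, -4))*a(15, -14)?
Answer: 0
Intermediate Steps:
a(U, d) = -U (a(U, d) = 3 - (3 + U) = 3 + (-3 - U) = -U)
B(-5 + 2, h(3, -4))*a(15, -14) = (3*((-5 + 2) + 3))*(-1*15) = (3*(-3 + 3))*(-15) = (3*0)*(-15) = 0*(-15) = 0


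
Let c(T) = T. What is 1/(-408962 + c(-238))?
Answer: -1/409200 ≈ -2.4438e-6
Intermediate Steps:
1/(-408962 + c(-238)) = 1/(-408962 - 238) = 1/(-409200) = -1/409200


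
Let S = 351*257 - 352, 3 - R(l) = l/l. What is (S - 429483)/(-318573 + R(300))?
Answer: 339628/318571 ≈ 1.0661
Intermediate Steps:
R(l) = 2 (R(l) = 3 - l/l = 3 - 1*1 = 3 - 1 = 2)
S = 89855 (S = 90207 - 352 = 89855)
(S - 429483)/(-318573 + R(300)) = (89855 - 429483)/(-318573 + 2) = -339628/(-318571) = -339628*(-1/318571) = 339628/318571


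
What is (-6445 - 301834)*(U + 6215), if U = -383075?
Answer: 116178023940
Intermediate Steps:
(-6445 - 301834)*(U + 6215) = (-6445 - 301834)*(-383075 + 6215) = -308279*(-376860) = 116178023940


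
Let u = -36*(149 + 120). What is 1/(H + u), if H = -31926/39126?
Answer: -6521/63154685 ≈ -0.00010325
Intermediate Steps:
H = -5321/6521 (H = -31926*1/39126 = -5321/6521 ≈ -0.81598)
u = -9684 (u = -36*269 = -9684)
1/(H + u) = 1/(-5321/6521 - 9684) = 1/(-63154685/6521) = -6521/63154685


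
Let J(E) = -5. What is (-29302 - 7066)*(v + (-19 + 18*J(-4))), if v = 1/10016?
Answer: 2481531839/626 ≈ 3.9641e+6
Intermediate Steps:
v = 1/10016 ≈ 9.9840e-5
(-29302 - 7066)*(v + (-19 + 18*J(-4))) = (-29302 - 7066)*(1/10016 + (-19 + 18*(-5))) = -36368*(1/10016 + (-19 - 90)) = -36368*(1/10016 - 109) = -36368*(-1091743/10016) = 2481531839/626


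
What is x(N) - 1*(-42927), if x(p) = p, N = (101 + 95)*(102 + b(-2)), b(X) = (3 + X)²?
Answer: 63115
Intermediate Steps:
N = 20188 (N = (101 + 95)*(102 + (3 - 2)²) = 196*(102 + 1²) = 196*(102 + 1) = 196*103 = 20188)
x(N) - 1*(-42927) = 20188 - 1*(-42927) = 20188 + 42927 = 63115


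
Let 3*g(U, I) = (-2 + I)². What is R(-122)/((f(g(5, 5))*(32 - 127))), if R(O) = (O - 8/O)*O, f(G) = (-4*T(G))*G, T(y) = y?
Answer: 3719/855 ≈ 4.3497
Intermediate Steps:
g(U, I) = (-2 + I)²/3
f(G) = -4*G² (f(G) = (-4*G)*G = -4*G²)
R(O) = O*(O - 8/O)
R(-122)/((f(g(5, 5))*(32 - 127))) = (-8 + (-122)²)/(((-4*(-2 + 5)⁴/9)*(32 - 127))) = (-8 + 14884)/((-4*((⅓)*3²)²*(-95))) = 14876/((-4*((⅓)*9)²*(-95))) = 14876/((-4*3²*(-95))) = 14876/((-4*9*(-95))) = 14876/((-36*(-95))) = 14876/3420 = 14876*(1/3420) = 3719/855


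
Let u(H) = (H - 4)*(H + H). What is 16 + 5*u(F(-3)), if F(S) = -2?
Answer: 136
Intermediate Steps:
u(H) = 2*H*(-4 + H) (u(H) = (-4 + H)*(2*H) = 2*H*(-4 + H))
16 + 5*u(F(-3)) = 16 + 5*(2*(-2)*(-4 - 2)) = 16 + 5*(2*(-2)*(-6)) = 16 + 5*24 = 16 + 120 = 136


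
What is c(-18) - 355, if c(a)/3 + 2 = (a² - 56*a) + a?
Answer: 3581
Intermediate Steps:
c(a) = -6 - 165*a + 3*a² (c(a) = -6 + 3*((a² - 56*a) + a) = -6 + 3*(a² - 55*a) = -6 + (-165*a + 3*a²) = -6 - 165*a + 3*a²)
c(-18) - 355 = (-6 - 165*(-18) + 3*(-18)²) - 355 = (-6 + 2970 + 3*324) - 355 = (-6 + 2970 + 972) - 355 = 3936 - 355 = 3581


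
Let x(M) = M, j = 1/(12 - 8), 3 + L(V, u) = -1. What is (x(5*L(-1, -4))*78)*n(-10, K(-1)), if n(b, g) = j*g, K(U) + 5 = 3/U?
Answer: 3120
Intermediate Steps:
L(V, u) = -4 (L(V, u) = -3 - 1 = -4)
K(U) = -5 + 3/U
j = 1/4 ≈ 0.25000
n(b, g) = g/4
(x(5*L(-1, -4))*78)*n(-10, K(-1)) = ((5*(-4))*78)*((-5 + 3/(-1))/4) = (-20*78)*((-5 + 3*(-1))/4) = -390*(-5 - 3) = -390*(-8) = -1560*(-2) = 3120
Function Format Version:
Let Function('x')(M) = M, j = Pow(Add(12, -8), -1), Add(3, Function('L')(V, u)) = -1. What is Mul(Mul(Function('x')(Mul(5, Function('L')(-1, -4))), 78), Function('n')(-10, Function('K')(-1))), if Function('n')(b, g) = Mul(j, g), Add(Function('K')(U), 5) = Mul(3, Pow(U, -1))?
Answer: 3120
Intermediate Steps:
Function('L')(V, u) = -4 (Function('L')(V, u) = Add(-3, -1) = -4)
Function('K')(U) = Add(-5, Mul(3, Pow(U, -1)))
j = Rational(1, 4) (j = Pow(4, -1) = Rational(1, 4) ≈ 0.25000)
Function('n')(b, g) = Mul(Rational(1, 4), g)
Mul(Mul(Function('x')(Mul(5, Function('L')(-1, -4))), 78), Function('n')(-10, Function('K')(-1))) = Mul(Mul(Mul(5, -4), 78), Mul(Rational(1, 4), Add(-5, Mul(3, Pow(-1, -1))))) = Mul(Mul(-20, 78), Mul(Rational(1, 4), Add(-5, Mul(3, -1)))) = Mul(-1560, Mul(Rational(1, 4), Add(-5, -3))) = Mul(-1560, Mul(Rational(1, 4), -8)) = Mul(-1560, -2) = 3120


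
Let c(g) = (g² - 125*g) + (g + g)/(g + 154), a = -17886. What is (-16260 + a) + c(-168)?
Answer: 15102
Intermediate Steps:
c(g) = g² - 125*g + 2*g/(154 + g) (c(g) = (g² - 125*g) + (2*g)/(154 + g) = (g² - 125*g) + 2*g/(154 + g) = g² - 125*g + 2*g/(154 + g))
(-16260 + a) + c(-168) = (-16260 - 17886) - 168*(-19248 + (-168)² + 29*(-168))/(154 - 168) = -34146 - 168*(-19248 + 28224 - 4872)/(-14) = -34146 - 168*(-1/14)*4104 = -34146 + 49248 = 15102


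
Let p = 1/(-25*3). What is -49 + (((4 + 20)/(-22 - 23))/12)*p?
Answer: -165373/3375 ≈ -48.999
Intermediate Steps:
p = -1/75 (p = -1/25*⅓ = -1/75 ≈ -0.013333)
-49 + (((4 + 20)/(-22 - 23))/12)*p = -49 + (((4 + 20)/(-22 - 23))/12)*(-1/75) = -49 + ((24/(-45))*(1/12))*(-1/75) = -49 + ((24*(-1/45))*(1/12))*(-1/75) = -49 - 8/15*1/12*(-1/75) = -49 - 2/45*(-1/75) = -49 + 2/3375 = -165373/3375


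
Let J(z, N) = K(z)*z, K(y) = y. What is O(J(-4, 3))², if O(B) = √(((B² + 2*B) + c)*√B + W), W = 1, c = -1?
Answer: 1149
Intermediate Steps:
J(z, N) = z² (J(z, N) = z*z = z²)
O(B) = √(1 + √B*(-1 + B² + 2*B)) (O(B) = √(((B² + 2*B) - 1)*√B + 1) = √((-1 + B² + 2*B)*√B + 1) = √(√B*(-1 + B² + 2*B) + 1) = √(1 + √B*(-1 + B² + 2*B)))
O(J(-4, 3))² = (√(1 + ((-4)²)^(5/2) - √((-4)²) + 2*((-4)²)^(3/2)))² = (√(1 + 16^(5/2) - √16 + 2*16^(3/2)))² = (√(1 + 1024 - 1*4 + 2*64))² = (√(1 + 1024 - 4 + 128))² = (√1149)² = 1149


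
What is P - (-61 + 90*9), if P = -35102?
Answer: -35851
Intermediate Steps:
P - (-61 + 90*9) = -35102 - (-61 + 90*9) = -35102 - (-61 + 810) = -35102 - 1*749 = -35102 - 749 = -35851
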